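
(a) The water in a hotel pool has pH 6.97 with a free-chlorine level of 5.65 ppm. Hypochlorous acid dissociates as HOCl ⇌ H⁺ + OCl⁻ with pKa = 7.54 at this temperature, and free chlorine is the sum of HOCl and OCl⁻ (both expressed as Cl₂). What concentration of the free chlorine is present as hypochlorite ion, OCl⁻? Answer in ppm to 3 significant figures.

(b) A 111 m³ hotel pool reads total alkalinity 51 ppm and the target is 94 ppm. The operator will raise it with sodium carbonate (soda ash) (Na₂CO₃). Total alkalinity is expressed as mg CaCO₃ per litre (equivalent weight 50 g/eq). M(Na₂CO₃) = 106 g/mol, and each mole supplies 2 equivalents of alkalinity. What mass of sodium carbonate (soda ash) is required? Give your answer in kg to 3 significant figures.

(a) 1.20 ppm; (b) 5.06 kg

(a) [OCl⁻]/[HOCl] = 10^(pH − pKa) = 10^(6.97 − 7.54) = 10^-0.57 = 0.2692.
(a) Fraction as HOCl = 1 / (1 + 0.2692) = 0.7879.
(a) OCl⁻ = (1 − 0.7879) × 5.65 ppm = 1.198 ppm.

(b) Volume: 111 m³ = 111,000 L.
(b) Alkalinity to add: (94 − 51) = 43 mg/L as CaCO₃ × 111,000 L = 4773 g as CaCO₃.
(b) Equivalents: 4773 g ÷ 50 g/eq = 95.46 eq.
(b) Each mole of Na₂CO₃ supplies 2 eq, so 95.46 / 2 = 47.73 mol.
(b) Mass: 47.73 mol × 106 g/mol = 5059 g.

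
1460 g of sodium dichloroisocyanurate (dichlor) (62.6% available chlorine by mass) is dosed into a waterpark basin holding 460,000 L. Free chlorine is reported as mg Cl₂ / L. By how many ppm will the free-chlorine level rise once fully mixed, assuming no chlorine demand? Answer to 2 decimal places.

1.99 ppm

Available chlorine delivered: 1460 g × 0.626 = 914 g as Cl₂.
Concentration rise: 914 g / 460,000 L = 1.987 mg/L = 1.99 ppm.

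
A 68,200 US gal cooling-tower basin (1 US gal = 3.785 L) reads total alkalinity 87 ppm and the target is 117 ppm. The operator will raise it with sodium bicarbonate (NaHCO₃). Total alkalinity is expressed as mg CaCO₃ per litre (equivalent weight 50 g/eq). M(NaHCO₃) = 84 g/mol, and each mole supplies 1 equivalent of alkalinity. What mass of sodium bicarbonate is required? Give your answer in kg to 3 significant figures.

Volume: 68,200 US gal × 3.785 L/gal = 258,137 L.
Alkalinity to add: (117 − 87) = 30 mg/L as CaCO₃ × 258,137 L = 7744 g as CaCO₃.
Equivalents: 7744 g ÷ 50 g/eq = 154.9 eq.
NaHCO₃ supplies 1 eq per mole → 154.9 mol.
Mass: 154.9 mol × 84 g/mol = 13,010 g.

13.0 kg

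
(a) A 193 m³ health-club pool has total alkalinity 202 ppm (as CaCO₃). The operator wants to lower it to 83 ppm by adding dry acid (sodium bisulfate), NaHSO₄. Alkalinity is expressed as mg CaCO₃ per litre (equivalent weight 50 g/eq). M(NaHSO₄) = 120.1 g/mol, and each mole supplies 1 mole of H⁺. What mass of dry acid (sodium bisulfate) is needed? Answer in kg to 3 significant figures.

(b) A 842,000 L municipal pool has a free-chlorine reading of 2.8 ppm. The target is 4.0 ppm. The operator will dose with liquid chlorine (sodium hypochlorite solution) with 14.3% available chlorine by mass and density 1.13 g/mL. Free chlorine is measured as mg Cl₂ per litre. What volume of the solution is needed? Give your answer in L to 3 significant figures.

(a) 55.2 kg; (b) 6.25 L

(a) Volume: 193 m³ = 193,000 L.
(a) Alkalinity to neutralize: (202 − 83) = 119 mg/L as CaCO₃ × 193,000 L = 22,970 g as CaCO₃.
(a) Equivalents of H⁺ required: 22,970 ÷ 50 g/eq = 459.3 eq = 459.3 mol NaHSO₄.
(a) Mass of NaHSO₄: 459.3 × 120.1 = 55,170 g.

(b) Chlorine deficit: 4.0 − 2.8 = 1.2 ppm = 1.2 mg/L as Cl₂.
(b) Cl₂ equivalent needed: 1.2 mg/L × 842,000 L = 1,010,000 mg = 1010 g.
(b) Product at 14.3% available chlorine: 1010 / 0.143 = 7066 g.
(b) Volume at density 1.13 g/mL: 7066 g ÷ 1.13 g/mL = 6253 mL.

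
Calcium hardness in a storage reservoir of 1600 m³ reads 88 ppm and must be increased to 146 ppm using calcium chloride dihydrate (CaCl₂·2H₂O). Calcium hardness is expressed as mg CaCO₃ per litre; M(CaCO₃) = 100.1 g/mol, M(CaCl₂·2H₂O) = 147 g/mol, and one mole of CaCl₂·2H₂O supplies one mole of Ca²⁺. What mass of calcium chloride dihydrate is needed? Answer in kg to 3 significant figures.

Volume: 1600 m³ = 1,600,000 L.
Hardness to add: (146 − 88) = 58 mg/L as CaCO₃ × 1,600,000 L = 92,800 g as CaCO₃.
Moles of Ca²⁺ (1 mol Ca²⁺ ≡ 1 mol CaCO₃): 92,800 / 100.1 g/mol = 927.1 mol.
Mass of CaCl₂·2H₂O: 927.1 × 147 = 136,300 g.

136 kg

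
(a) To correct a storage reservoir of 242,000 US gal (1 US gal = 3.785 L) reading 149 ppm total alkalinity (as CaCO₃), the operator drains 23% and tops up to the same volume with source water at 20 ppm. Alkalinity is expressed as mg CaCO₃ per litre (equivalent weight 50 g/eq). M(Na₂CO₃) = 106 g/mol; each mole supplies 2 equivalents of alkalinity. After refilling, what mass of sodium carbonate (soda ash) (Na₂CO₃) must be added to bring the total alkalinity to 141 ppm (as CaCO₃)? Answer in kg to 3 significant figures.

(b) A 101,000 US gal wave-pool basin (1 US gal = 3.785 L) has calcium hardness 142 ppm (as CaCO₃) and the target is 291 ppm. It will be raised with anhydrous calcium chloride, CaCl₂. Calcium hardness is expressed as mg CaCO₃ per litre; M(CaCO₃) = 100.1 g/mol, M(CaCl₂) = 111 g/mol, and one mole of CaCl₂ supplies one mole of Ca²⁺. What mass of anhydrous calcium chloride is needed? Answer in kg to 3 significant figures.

(a) Volume: 242,000 US gal × 3.785 L/gal = 915,970 L.
(a) After draining 23% and refilling: 149 × 0.77 + 20 × 0.23 = 119.33 ppm.
(a) Deficit to target: 141 − 119.33 = 21.67 mg/L.
(a) As CaCO₃: 21.67 mg/L × 915,970 L = 19,850 g; ÷ 50 g/eq ÷ 2 = 198.5 mol Na₂CO₃.
(a) Mass: 198.5 × 106 = 21,040 g.

(b) Volume: 101,000 US gal × 3.785 L/gal = 382,285 L.
(b) Hardness to add: (291 − 142) = 149 mg/L as CaCO₃ × 382,285 L = 56,960 g as CaCO₃.
(b) Moles of Ca²⁺ (1 mol Ca²⁺ ≡ 1 mol CaCO₃): 56,960 / 100.1 g/mol = 569 mol.
(b) Mass of CaCl₂: 569 × 111 = 63,160 g.

(a) 21.0 kg; (b) 63.2 kg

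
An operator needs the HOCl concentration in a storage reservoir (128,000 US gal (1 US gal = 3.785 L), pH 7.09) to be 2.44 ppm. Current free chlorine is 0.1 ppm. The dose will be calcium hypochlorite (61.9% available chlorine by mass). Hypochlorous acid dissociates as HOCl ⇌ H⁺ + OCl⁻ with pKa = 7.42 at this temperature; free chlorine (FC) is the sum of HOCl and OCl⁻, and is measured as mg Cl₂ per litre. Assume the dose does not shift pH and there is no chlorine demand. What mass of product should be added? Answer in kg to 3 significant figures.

2.72 kg

Volume: 128,000 US gal × 3.785 L/gal = 484,480 L.
[OCl⁻]/[HOCl] = 10^(pH − pKa) = 10^(7.09 − 7.42) = 0.4677; fraction as HOCl = 1/(1 + 0.4677) = 0.6813.
Free chlorine required for 2.44 ppm HOCl: 2.44 / 0.6813 = 3.581 ppm.
FC to add: 3.581 − 0.1 = 3.481 mg/L as Cl₂.
Cl₂ equivalent: 3.481 mg/L × 484,480 L = 1687 g.
Product at 61.9% available Cl: 1687 / 0.619 = 2725 g.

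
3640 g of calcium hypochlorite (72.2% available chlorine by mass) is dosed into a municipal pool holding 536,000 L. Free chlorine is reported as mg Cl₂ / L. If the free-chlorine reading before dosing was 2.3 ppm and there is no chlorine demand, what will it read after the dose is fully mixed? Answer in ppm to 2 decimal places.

7.20 ppm

Available chlorine delivered: 3640 g × 0.722 = 2628 g as Cl₂.
Concentration rise: 2628 g / 536,000 L = 4.903 mg/L = 4.90 ppm.
Final FC: 2.3 + 4.90 = 7.20 ppm.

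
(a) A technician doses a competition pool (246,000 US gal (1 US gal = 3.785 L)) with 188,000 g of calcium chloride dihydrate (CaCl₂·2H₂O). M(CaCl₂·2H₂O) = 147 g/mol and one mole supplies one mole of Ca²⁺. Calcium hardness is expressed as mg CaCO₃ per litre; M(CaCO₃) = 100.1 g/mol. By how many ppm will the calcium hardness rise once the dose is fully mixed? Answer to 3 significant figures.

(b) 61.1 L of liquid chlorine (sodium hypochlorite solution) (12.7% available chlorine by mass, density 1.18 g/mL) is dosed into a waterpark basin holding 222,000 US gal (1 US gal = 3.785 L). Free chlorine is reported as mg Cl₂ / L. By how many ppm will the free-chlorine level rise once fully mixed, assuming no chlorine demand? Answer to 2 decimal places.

(a) 137 ppm; (b) 10.90 ppm

(a) Volume: 246,000 US gal × 3.785 L/gal = 931,110 L.
(a) Moles of Ca²⁺: 188,000 g ÷ 147 g/mol = 1279 mol.
(a) As CaCO₃: 1279 mol × 100.1 g/mol = 128,000 g.
(a) Rise: 128,000 g / 931,110 L × 1000 = 137.5 mg/L.

(b) Volume: 222,000 US gal × 3.785 L/gal = 840,270 L.
(b) Mass of solution: 61.1 L × 1000 mL/L × 1.18 g/mL = 72,100 g.
(b) Available chlorine delivered: 72,100 g × 0.127 = 9156 g as Cl₂.
(b) Concentration rise: 9156 g / 840,270 L = 10.9 mg/L = 10.90 ppm.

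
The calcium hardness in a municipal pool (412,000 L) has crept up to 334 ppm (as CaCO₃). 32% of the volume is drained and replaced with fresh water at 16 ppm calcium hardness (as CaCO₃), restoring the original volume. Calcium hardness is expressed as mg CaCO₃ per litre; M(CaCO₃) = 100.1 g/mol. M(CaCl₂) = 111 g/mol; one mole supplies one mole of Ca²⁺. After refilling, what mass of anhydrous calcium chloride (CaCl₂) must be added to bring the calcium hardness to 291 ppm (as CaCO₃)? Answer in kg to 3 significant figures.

After draining 32% and refilling: 334 × 0.68 + 16 × 0.32 = 232.24 ppm.
Deficit to target: 291 − 232.24 = 58.76 mg/L.
As CaCO₃: 58.76 mg/L × 412,000 L = 24,210 g; ÷ 100.1 = 241.8 mol Ca²⁺.
Mass: 241.8 × 111 = 26,850 g.

26.8 kg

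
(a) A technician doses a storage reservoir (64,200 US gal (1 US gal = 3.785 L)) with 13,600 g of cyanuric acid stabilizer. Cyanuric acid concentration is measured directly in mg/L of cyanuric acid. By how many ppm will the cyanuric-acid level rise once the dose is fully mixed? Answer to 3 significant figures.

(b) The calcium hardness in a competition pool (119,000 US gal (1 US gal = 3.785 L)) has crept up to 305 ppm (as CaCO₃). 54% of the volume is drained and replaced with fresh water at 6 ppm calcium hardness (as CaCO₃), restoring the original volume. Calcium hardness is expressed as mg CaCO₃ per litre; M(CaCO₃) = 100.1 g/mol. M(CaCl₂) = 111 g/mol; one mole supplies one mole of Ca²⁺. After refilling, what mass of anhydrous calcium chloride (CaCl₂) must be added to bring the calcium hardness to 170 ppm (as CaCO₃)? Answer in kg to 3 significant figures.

(a) 56.0 ppm; (b) 13.2 kg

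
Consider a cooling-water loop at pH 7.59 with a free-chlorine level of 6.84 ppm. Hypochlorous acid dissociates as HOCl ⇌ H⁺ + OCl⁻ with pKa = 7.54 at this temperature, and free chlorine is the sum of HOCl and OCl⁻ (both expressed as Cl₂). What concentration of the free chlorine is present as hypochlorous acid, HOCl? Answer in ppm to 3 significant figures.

[OCl⁻]/[HOCl] = 10^(pH − pKa) = 10^(7.59 − 7.54) = 10^0.05 = 1.122.
Fraction as HOCl = 1 / (1 + 1.122) = 0.4712.
HOCl = 0.4712 × 6.84 ppm = 3.223 ppm.

3.22 ppm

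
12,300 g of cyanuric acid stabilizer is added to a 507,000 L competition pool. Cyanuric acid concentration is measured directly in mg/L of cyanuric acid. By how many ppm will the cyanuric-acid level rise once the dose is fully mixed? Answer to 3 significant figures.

24.3 ppm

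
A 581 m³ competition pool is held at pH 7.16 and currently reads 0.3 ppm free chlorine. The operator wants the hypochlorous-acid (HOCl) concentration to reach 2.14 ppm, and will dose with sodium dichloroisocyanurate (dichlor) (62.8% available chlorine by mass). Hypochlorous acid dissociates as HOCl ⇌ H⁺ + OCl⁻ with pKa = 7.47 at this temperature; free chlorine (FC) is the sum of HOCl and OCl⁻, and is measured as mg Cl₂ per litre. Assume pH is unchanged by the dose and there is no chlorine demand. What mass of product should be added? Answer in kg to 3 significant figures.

2.67 kg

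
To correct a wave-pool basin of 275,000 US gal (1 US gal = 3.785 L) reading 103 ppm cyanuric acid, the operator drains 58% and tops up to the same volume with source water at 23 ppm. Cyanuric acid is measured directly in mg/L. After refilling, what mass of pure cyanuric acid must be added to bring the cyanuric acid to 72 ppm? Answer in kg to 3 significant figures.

16.0 kg

Volume: 275,000 US gal × 3.785 L/gal = 1,040,875 L.
After draining 58% and refilling: 103 × 0.42 + 23 × 0.58 = 56.6 ppm.
Deficit to target: 72 − 56.6 = 15.4 mg/L.
Mass: 15.4 mg/L × 1,040,875 L = 16,030 g cyanuric acid.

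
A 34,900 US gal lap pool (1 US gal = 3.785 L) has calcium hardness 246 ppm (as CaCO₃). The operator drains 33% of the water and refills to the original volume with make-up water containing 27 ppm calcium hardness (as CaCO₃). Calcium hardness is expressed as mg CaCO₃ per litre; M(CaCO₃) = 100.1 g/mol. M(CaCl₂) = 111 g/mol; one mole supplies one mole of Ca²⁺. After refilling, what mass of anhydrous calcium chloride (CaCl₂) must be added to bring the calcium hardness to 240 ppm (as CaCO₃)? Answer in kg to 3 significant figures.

9.71 kg

Volume: 34,900 US gal × 3.785 L/gal = 132,096 L.
After draining 33% and refilling: 246 × 0.67 + 27 × 0.33 = 173.73 ppm.
Deficit to target: 240 − 173.73 = 66.27 mg/L.
As CaCO₃: 66.27 mg/L × 132,096 L = 8754 g; ÷ 100.1 = 87.45 mol Ca²⁺.
Mass: 87.45 × 111 = 9707 g.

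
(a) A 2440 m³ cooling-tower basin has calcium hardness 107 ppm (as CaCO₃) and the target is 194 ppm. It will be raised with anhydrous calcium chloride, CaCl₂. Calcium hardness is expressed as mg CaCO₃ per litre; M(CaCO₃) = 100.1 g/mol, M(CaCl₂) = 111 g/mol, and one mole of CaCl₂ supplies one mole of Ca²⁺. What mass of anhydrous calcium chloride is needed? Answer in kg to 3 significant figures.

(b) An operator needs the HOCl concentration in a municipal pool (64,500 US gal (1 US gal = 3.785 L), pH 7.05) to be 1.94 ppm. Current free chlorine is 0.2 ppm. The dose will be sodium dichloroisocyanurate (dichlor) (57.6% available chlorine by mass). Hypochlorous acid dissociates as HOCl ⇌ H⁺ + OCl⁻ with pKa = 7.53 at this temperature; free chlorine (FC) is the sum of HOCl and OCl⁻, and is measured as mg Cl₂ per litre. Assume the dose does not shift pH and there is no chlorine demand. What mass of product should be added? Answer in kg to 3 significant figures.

(a) 235 kg; (b) 1.01 kg

(a) Volume: 2440 m³ = 2,440,000 L.
(a) Hardness to add: (194 − 107) = 87 mg/L as CaCO₃ × 2,440,000 L = 212,300 g as CaCO₃.
(a) Moles of Ca²⁺ (1 mol Ca²⁺ ≡ 1 mol CaCO₃): 212,300 / 100.1 g/mol = 2121 mol.
(a) Mass of CaCl₂: 2121 × 111 = 235,400 g.

(b) Volume: 64,500 US gal × 3.785 L/gal = 244,132 L.
(b) [OCl⁻]/[HOCl] = 10^(pH − pKa) = 10^(7.05 − 7.53) = 0.3311; fraction as HOCl = 1/(1 + 0.3311) = 0.7512.
(b) Free chlorine required for 1.94 ppm HOCl: 1.94 / 0.7512 = 2.582 ppm.
(b) FC to add: 2.582 − 0.2 = 2.382 mg/L as Cl₂.
(b) Cl₂ equivalent: 2.382 mg/L × 244,132 L = 581.6 g.
(b) Product at 57.6% available Cl: 581.6 / 0.576 = 1010 g.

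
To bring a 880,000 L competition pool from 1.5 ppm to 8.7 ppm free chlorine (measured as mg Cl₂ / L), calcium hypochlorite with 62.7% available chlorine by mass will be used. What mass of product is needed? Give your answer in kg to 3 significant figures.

10.1 kg

Chlorine deficit: 8.7 − 1.5 = 7.2 ppm = 7.2 mg/L as Cl₂.
Cl₂ equivalent needed: 7.2 mg/L × 880,000 L = 6,336,000 mg = 6336 g.
Product at 62.7% available chlorine: 6336 / 0.627 = 10,110 g.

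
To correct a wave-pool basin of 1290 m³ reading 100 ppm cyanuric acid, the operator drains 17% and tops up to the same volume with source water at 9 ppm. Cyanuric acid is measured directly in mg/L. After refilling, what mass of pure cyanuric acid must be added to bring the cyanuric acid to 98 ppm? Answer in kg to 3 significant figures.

Volume: 1290 m³ = 1,290,000 L.
After draining 17% and refilling: 100 × 0.83 + 9 × 0.17 = 84.53 ppm.
Deficit to target: 98 − 84.53 = 13.47 mg/L.
Mass: 13.47 mg/L × 1,290,000 L = 17,380 g cyanuric acid.

17.4 kg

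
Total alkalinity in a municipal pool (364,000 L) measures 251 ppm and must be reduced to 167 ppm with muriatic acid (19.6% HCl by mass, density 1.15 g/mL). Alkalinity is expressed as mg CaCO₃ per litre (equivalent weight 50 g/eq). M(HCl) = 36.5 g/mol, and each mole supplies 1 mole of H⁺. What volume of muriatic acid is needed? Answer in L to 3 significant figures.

Alkalinity to neutralize: (251 − 167) = 84 mg/L as CaCO₃ × 364,000 L = 30,580 g as CaCO₃.
Equivalents of H⁺ required: 30,580 ÷ 50 g/eq = 611.5 eq = 611.5 mol HCl.
Mass of HCl: 611.5 × 36.5 = 22,320 g.
Mass of 19.6% solution: 22,320 / 0.196 = 113,900 g.
Volume: 113,900 g ÷ 1.15 g/mL = 99,030 mL.

99.0 L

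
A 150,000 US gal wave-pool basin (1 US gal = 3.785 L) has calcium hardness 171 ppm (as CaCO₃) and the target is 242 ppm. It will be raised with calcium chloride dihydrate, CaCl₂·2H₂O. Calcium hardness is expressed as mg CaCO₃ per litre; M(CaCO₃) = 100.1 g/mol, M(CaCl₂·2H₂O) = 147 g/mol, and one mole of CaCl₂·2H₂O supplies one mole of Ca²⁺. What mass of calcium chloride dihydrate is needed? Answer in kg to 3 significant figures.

59.2 kg

Volume: 150,000 US gal × 3.785 L/gal = 567,750 L.
Hardness to add: (242 − 171) = 71 mg/L as CaCO₃ × 567,750 L = 40,310 g as CaCO₃.
Moles of Ca²⁺ (1 mol Ca²⁺ ≡ 1 mol CaCO₃): 40,310 / 100.1 g/mol = 402.7 mol.
Mass of CaCl₂·2H₂O: 402.7 × 147 = 59,200 g.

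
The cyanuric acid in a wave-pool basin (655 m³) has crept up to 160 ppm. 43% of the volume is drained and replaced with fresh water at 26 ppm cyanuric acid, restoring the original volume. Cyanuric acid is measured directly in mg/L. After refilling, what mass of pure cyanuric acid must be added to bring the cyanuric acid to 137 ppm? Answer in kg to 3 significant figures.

Volume: 655 m³ = 655,000 L.
After draining 43% and refilling: 160 × 0.57 + 26 × 0.43 = 102.38 ppm.
Deficit to target: 137 − 102.38 = 34.62 mg/L.
Mass: 34.62 mg/L × 655,000 L = 22,680 g cyanuric acid.

22.7 kg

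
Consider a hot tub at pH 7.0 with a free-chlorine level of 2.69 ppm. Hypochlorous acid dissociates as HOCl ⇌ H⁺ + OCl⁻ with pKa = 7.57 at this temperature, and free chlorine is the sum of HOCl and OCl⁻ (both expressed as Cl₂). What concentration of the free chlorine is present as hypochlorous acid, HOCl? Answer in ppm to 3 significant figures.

2.12 ppm

[OCl⁻]/[HOCl] = 10^(pH − pKa) = 10^(7.0 − 7.57) = 10^-0.57 = 0.2692.
Fraction as HOCl = 1 / (1 + 0.2692) = 0.7879.
HOCl = 0.7879 × 2.69 ppm = 2.12 ppm.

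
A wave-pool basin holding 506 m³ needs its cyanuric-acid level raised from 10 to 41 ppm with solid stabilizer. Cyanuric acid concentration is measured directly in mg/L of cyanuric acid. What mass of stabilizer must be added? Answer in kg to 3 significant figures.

Volume: 506 m³ = 506,000 L.
CYA to add: (41 − 10) = 31 mg/L × 506,000 L = 15,690 g cyanuric acid.

15.7 kg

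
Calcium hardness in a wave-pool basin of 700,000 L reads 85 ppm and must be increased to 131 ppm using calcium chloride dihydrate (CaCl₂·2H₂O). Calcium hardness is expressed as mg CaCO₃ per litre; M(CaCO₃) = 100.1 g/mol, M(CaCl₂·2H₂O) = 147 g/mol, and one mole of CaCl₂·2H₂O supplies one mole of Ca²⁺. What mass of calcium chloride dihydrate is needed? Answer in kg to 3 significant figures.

47.3 kg

Hardness to add: (131 − 85) = 46 mg/L as CaCO₃ × 700,000 L = 32,200 g as CaCO₃.
Moles of Ca²⁺ (1 mol Ca²⁺ ≡ 1 mol CaCO₃): 32,200 / 100.1 g/mol = 321.7 mol.
Mass of CaCl₂·2H₂O: 321.7 × 147 = 47,290 g.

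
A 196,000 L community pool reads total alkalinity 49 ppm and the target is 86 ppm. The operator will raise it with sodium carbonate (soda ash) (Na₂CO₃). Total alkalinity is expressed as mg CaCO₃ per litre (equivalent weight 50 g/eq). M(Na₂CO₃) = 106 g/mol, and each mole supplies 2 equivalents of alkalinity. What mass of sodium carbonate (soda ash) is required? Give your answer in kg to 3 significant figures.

7.69 kg

Alkalinity to add: (86 − 49) = 37 mg/L as CaCO₃ × 196,000 L = 7252 g as CaCO₃.
Equivalents: 7252 g ÷ 50 g/eq = 145 eq.
Each mole of Na₂CO₃ supplies 2 eq, so 145 / 2 = 72.52 mol.
Mass: 72.52 mol × 106 g/mol = 7687 g.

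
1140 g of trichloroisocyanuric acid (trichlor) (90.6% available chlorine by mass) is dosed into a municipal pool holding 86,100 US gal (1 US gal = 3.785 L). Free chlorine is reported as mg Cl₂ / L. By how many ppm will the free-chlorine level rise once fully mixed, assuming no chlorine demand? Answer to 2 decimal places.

3.17 ppm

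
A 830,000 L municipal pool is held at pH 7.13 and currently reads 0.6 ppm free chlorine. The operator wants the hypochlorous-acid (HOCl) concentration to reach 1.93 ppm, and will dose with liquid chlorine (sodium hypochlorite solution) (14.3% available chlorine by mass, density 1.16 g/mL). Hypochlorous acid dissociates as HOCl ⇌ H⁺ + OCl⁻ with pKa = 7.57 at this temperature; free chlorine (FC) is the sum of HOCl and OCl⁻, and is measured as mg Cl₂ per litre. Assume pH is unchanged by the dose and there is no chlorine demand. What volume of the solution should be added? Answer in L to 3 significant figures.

[OCl⁻]/[HOCl] = 10^(pH − pKa) = 10^(7.13 − 7.57) = 0.3631; fraction as HOCl = 1/(1 + 0.3631) = 0.7336.
Free chlorine required for 1.93 ppm HOCl: 1.93 / 0.7336 = 2.631 ppm.
FC to add: 2.631 − 0.6 = 2.031 mg/L as Cl₂.
Cl₂ equivalent: 2.031 mg/L × 830,000 L = 1686 g.
Product at 14.3% available Cl: 1686 / 0.143 = 11,790 g.
Volume: 11,790 g ÷ 1.16 g/mL = 10,160 mL.

10.2 L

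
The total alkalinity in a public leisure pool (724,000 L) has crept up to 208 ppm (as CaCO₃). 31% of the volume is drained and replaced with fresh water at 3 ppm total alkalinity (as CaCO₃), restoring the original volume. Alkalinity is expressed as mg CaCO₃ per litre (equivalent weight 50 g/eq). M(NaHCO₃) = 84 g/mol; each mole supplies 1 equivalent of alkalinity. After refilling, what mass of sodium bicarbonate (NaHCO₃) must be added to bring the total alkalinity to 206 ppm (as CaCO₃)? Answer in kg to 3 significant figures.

74.9 kg

After draining 31% and refilling: 208 × 0.69 + 3 × 0.31 = 144.45 ppm.
Deficit to target: 206 − 144.45 = 61.55 mg/L.
As CaCO₃: 61.55 mg/L × 724,000 L = 44,560 g; ÷ 50 g/eq ÷ 1 = 891.2 mol NaHCO₃.
Mass: 891.2 × 84 = 74,860 g.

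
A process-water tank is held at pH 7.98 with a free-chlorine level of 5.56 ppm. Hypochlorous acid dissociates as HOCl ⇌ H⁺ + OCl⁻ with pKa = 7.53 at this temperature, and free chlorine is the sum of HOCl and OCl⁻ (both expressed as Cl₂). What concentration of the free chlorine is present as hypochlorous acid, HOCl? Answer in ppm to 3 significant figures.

[OCl⁻]/[HOCl] = 10^(pH − pKa) = 10^(7.98 − 7.53) = 10^0.45 = 2.818.
Fraction as HOCl = 1 / (1 + 2.818) = 0.2619.
HOCl = 0.2619 × 5.56 ppm = 1.456 ppm.

1.46 ppm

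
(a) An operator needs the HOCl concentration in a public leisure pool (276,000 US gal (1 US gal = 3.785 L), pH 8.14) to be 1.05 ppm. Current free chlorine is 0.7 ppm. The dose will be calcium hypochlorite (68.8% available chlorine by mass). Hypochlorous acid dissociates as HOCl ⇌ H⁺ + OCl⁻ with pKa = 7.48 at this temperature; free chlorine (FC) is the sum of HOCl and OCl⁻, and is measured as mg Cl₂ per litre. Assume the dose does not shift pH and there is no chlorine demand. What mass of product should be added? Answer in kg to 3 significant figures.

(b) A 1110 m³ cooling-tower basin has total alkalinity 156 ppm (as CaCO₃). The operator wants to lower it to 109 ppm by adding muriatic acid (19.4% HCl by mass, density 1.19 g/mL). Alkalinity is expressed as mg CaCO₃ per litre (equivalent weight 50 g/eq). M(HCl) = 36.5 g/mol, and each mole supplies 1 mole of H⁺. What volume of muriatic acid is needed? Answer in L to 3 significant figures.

(a) 7.82 kg; (b) 165 L

(a) Volume: 276,000 US gal × 3.785 L/gal = 1,044,660 L.
(a) [OCl⁻]/[HOCl] = 10^(pH − pKa) = 10^(8.14 − 7.48) = 4.571; fraction as HOCl = 1/(1 + 4.571) = 0.1795.
(a) Free chlorine required for 1.05 ppm HOCl: 1.05 / 0.1795 = 5.849 ppm.
(a) FC to add: 5.849 − 0.7 = 5.149 mg/L as Cl₂.
(a) Cl₂ equivalent: 5.149 mg/L × 1,044,660 L = 5379 g.
(a) Product at 68.8% available Cl: 5379 / 0.688 = 7819 g.

(b) Volume: 1110 m³ = 1,110,000 L.
(b) Alkalinity to neutralize: (156 − 109) = 47 mg/L as CaCO₃ × 1,110,000 L = 52,170 g as CaCO₃.
(b) Equivalents of H⁺ required: 52,170 ÷ 50 g/eq = 1043 eq = 1043 mol HCl.
(b) Mass of HCl: 1043 × 36.5 = 38,080 g.
(b) Mass of 19.4% solution: 38,080 / 0.194 = 196,300 g.
(b) Volume: 196,300 g ÷ 1.19 g/mL = 165,000 mL.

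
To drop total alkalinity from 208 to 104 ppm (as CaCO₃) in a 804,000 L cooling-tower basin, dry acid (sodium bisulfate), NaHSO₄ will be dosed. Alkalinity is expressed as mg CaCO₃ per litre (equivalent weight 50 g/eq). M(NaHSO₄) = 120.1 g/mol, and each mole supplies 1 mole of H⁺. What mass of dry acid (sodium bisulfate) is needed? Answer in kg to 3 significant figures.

201 kg

Alkalinity to neutralize: (208 − 104) = 104 mg/L as CaCO₃ × 804,000 L = 83,620 g as CaCO₃.
Equivalents of H⁺ required: 83,620 ÷ 50 g/eq = 1672 eq = 1672 mol NaHSO₄.
Mass of NaHSO₄: 1672 × 120.1 = 200,800 g.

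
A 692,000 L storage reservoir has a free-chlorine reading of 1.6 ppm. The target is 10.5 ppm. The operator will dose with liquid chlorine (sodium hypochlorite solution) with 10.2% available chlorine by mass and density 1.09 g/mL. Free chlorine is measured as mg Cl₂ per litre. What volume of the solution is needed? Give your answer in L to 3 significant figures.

Chlorine deficit: 10.5 − 1.6 = 8.9 ppm = 8.9 mg/L as Cl₂.
Cl₂ equivalent needed: 8.9 mg/L × 692,000 L = 6,159,000 mg = 6159 g.
Product at 10.2% available chlorine: 6159 / 0.102 = 60,380 g.
Volume at density 1.09 g/mL: 60,380 g ÷ 1.09 g/mL = 55,390 mL.

55.4 L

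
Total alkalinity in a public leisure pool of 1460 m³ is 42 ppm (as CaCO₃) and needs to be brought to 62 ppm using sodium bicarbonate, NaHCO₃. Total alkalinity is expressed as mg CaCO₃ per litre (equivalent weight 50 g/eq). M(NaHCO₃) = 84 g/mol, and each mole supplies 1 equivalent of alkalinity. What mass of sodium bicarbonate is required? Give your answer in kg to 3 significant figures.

Volume: 1460 m³ = 1,460,000 L.
Alkalinity to add: (62 − 42) = 20 mg/L as CaCO₃ × 1,460,000 L = 29,200 g as CaCO₃.
Equivalents: 29,200 g ÷ 50 g/eq = 584 eq.
NaHCO₃ supplies 1 eq per mole → 584 mol.
Mass: 584 mol × 84 g/mol = 49,060 g.

49.1 kg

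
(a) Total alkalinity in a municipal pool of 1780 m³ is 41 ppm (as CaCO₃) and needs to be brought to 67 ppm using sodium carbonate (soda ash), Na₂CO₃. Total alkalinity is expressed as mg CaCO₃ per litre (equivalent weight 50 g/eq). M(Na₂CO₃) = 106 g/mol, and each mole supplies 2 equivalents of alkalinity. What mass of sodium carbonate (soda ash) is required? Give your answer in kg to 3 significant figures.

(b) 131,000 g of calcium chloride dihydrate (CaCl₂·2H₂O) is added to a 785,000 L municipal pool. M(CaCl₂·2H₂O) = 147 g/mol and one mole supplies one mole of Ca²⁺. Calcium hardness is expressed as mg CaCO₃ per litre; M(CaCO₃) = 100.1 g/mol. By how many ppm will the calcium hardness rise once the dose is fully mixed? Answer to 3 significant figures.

(a) Volume: 1780 m³ = 1,780,000 L.
(a) Alkalinity to add: (67 − 41) = 26 mg/L as CaCO₃ × 1,780,000 L = 46,280 g as CaCO₃.
(a) Equivalents: 46,280 g ÷ 50 g/eq = 925.6 eq.
(a) Each mole of Na₂CO₃ supplies 2 eq, so 925.6 / 2 = 462.8 mol.
(a) Mass: 462.8 mol × 106 g/mol = 49,060 g.

(b) Moles of Ca²⁺: 131,000 g ÷ 147 g/mol = 891.2 mol.
(b) As CaCO₃: 891.2 mol × 100.1 g/mol = 89,200 g.
(b) Rise: 89,200 g / 785,000 L × 1000 = 113.6 mg/L.

(a) 49.1 kg; (b) 114 ppm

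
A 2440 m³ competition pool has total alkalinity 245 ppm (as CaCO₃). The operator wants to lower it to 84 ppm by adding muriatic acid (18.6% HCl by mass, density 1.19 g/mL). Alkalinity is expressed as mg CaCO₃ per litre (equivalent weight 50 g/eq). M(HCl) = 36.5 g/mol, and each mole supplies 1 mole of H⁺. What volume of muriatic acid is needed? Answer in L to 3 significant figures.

1,300 L

Volume: 2440 m³ = 2,440,000 L.
Alkalinity to neutralize: (245 − 84) = 161 mg/L as CaCO₃ × 2,440,000 L = 392,800 g as CaCO₃.
Equivalents of H⁺ required: 392,800 ÷ 50 g/eq = 7857 eq = 7857 mol HCl.
Mass of HCl: 7857 × 36.5 = 286,800 g.
Mass of 18.6% solution: 286,800 / 0.186 = 1,542,000 g.
Volume: 1,542,000 g ÷ 1.19 g/mL = 1,296,000 mL.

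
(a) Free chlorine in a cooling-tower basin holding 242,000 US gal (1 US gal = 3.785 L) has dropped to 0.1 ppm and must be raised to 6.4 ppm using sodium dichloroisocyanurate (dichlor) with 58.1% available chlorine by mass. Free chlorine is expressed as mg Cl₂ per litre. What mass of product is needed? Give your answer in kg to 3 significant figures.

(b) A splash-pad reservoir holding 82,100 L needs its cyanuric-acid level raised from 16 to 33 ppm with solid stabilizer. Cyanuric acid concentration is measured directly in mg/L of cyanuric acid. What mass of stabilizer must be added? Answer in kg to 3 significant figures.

(a) 9.93 kg; (b) 1.40 kg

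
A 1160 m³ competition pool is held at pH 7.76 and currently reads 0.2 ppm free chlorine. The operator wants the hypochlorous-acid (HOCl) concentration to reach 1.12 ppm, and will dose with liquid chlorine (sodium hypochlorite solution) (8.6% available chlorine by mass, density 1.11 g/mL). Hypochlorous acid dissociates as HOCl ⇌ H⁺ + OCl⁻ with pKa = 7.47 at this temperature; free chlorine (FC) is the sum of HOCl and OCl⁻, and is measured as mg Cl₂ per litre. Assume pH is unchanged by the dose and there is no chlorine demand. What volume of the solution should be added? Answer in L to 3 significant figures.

Volume: 1160 m³ = 1,160,000 L.
[OCl⁻]/[HOCl] = 10^(pH − pKa) = 10^(7.76 − 7.47) = 1.95; fraction as HOCl = 1/(1 + 1.95) = 0.339.
Free chlorine required for 1.12 ppm HOCl: 1.12 / 0.339 = 3.304 ppm.
FC to add: 3.304 − 0.2 = 3.104 mg/L as Cl₂.
Cl₂ equivalent: 3.104 mg/L × 1,160,000 L = 3600 g.
Product at 8.6% available Cl: 3600 / 0.086 = 41,870 g.
Volume: 41,870 g ÷ 1.11 g/mL = 37,720 mL.

37.7 L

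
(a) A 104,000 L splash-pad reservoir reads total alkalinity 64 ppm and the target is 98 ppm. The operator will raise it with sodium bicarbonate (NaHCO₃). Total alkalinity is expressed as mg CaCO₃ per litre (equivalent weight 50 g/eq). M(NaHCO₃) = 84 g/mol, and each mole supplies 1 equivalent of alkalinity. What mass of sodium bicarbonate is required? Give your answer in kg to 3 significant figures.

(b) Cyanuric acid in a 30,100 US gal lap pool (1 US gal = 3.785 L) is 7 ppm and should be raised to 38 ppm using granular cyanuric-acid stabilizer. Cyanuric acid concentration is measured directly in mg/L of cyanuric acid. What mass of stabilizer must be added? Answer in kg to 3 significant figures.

(a) Alkalinity to add: (98 − 64) = 34 mg/L as CaCO₃ × 104,000 L = 3536 g as CaCO₃.
(a) Equivalents: 3536 g ÷ 50 g/eq = 70.72 eq.
(a) NaHCO₃ supplies 1 eq per mole → 70.72 mol.
(a) Mass: 70.72 mol × 84 g/mol = 5940 g.

(b) Volume: 30,100 US gal × 3.785 L/gal = 113,928 L.
(b) CYA to add: (38 − 7) = 31 mg/L × 113,928 L = 3532 g cyanuric acid.

(a) 5.94 kg; (b) 3.53 kg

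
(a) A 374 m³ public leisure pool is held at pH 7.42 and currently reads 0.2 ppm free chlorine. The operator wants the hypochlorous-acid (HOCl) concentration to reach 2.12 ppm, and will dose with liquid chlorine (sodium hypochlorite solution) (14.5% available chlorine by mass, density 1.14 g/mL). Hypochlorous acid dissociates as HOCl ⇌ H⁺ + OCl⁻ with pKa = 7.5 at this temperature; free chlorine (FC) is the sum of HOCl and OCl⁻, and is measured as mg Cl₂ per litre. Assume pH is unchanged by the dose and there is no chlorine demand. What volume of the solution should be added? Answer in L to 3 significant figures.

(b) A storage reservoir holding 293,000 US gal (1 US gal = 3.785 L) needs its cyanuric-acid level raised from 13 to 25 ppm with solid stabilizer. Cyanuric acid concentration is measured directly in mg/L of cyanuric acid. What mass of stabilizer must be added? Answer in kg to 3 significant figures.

(a) Volume: 374 m³ = 374,000 L.
(a) [OCl⁻]/[HOCl] = 10^(pH − pKa) = 10^(7.42 − 7.5) = 0.8318; fraction as HOCl = 1/(1 + 0.8318) = 0.5459.
(a) Free chlorine required for 2.12 ppm HOCl: 2.12 / 0.5459 = 3.883 ppm.
(a) FC to add: 3.883 − 0.2 = 3.683 mg/L as Cl₂.
(a) Cl₂ equivalent: 3.683 mg/L × 374,000 L = 1378 g.
(a) Product at 14.5% available Cl: 1378 / 0.145 = 9500 g.
(a) Volume: 9500 g ÷ 1.14 g/mL = 8334 mL.

(b) Volume: 293,000 US gal × 3.785 L/gal = 1,109,005 L.
(b) CYA to add: (25 − 13) = 12 mg/L × 1,109,005 L = 13,310 g cyanuric acid.

(a) 8.33 L; (b) 13.3 kg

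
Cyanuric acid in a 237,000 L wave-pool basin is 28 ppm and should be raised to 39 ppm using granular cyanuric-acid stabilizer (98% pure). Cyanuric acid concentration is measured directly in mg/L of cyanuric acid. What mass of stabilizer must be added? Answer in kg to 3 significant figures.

2.66 kg

CYA to add: (39 − 28) = 11 mg/L × 237,000 L = 2607 g cyanuric acid.
At 98% purity: 2607 / 0.98 = 2660 g product.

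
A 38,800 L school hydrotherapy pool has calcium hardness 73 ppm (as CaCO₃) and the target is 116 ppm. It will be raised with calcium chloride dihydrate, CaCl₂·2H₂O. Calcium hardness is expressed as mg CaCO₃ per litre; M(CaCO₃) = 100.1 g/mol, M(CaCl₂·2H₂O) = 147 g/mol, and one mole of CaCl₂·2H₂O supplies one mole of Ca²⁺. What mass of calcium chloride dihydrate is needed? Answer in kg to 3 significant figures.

2.45 kg

Hardness to add: (116 − 73) = 43 mg/L as CaCO₃ × 38,800 L = 1668 g as CaCO₃.
Moles of Ca²⁺ (1 mol Ca²⁺ ≡ 1 mol CaCO₃): 1668 / 100.1 g/mol = 16.67 mol.
Mass of CaCl₂·2H₂O: 16.67 × 147 = 2450 g.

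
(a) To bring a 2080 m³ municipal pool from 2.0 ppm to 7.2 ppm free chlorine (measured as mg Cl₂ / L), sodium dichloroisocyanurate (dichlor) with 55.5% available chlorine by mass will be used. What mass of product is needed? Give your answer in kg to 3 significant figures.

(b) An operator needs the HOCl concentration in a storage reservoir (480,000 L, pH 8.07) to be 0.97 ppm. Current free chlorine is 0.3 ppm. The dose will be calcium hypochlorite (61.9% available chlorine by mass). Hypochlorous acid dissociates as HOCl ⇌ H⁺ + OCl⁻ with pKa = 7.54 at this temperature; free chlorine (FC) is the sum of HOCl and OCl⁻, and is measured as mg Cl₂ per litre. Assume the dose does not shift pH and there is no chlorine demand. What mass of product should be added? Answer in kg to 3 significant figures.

(a) Volume: 2080 m³ = 2,080,000 L.
(a) Chlorine deficit: 7.2 − 2.0 = 5.2 ppm = 5.2 mg/L as Cl₂.
(a) Cl₂ equivalent needed: 5.2 mg/L × 2,080,000 L = 10,820,000 mg = 10,820 g.
(a) Product at 55.5% available chlorine: 10,820 / 0.555 = 19,490 g.

(b) [OCl⁻]/[HOCl] = 10^(pH − pKa) = 10^(8.07 − 7.54) = 3.388; fraction as HOCl = 1/(1 + 3.388) = 0.2279.
(b) Free chlorine required for 0.97 ppm HOCl: 0.97 / 0.2279 = 4.257 ppm.
(b) FC to add: 4.257 − 0.3 = 3.957 mg/L as Cl₂.
(b) Cl₂ equivalent: 3.957 mg/L × 480,000 L = 1899 g.
(b) Product at 61.9% available Cl: 1899 / 0.619 = 3068 g.

(a) 19.5 kg; (b) 3.07 kg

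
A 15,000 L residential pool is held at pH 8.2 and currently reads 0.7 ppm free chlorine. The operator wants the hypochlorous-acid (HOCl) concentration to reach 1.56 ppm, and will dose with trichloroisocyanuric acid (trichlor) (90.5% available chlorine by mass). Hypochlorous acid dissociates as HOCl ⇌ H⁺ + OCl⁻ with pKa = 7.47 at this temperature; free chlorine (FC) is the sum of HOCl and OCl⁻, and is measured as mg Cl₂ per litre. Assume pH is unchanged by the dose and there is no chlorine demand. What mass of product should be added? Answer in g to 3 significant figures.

[OCl⁻]/[HOCl] = 10^(pH − pKa) = 10^(8.2 − 7.47) = 5.37; fraction as HOCl = 1/(1 + 5.37) = 0.157.
Free chlorine required for 1.56 ppm HOCl: 1.56 / 0.157 = 9.938 ppm.
FC to add: 9.938 − 0.7 = 9.238 mg/L as Cl₂.
Cl₂ equivalent: 9.238 mg/L × 15,000 L = 138.6 g.
Product at 90.5% available Cl: 138.6 / 0.905 = 153.1 g.

153 g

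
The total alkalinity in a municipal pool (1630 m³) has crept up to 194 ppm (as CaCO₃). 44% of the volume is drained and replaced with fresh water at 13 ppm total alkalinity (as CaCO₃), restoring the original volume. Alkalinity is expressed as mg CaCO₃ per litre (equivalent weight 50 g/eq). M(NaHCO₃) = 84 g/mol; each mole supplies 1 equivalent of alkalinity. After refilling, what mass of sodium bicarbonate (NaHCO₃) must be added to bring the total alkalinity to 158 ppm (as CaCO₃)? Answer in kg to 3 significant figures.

Volume: 1630 m³ = 1,630,000 L.
After draining 44% and refilling: 194 × 0.56 + 13 × 0.44 = 114.36 ppm.
Deficit to target: 158 − 114.36 = 43.64 mg/L.
As CaCO₃: 43.64 mg/L × 1,630,000 L = 71,130 g; ÷ 50 g/eq ÷ 1 = 1423 mol NaHCO₃.
Mass: 1423 × 84 = 119,500 g.

120 kg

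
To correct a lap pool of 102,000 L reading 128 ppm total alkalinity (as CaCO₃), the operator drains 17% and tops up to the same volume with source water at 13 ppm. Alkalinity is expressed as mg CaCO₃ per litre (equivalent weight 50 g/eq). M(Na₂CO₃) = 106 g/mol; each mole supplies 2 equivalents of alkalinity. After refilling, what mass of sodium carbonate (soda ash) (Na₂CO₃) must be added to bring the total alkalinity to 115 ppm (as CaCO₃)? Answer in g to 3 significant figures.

After draining 17% and refilling: 128 × 0.83 + 13 × 0.17 = 108.45 ppm.
Deficit to target: 115 − 108.45 = 6.55 mg/L.
As CaCO₃: 6.55 mg/L × 102,000 L = 668.1 g; ÷ 50 g/eq ÷ 2 = 6.681 mol Na₂CO₃.
Mass: 6.681 × 106 = 708.2 g.

708 g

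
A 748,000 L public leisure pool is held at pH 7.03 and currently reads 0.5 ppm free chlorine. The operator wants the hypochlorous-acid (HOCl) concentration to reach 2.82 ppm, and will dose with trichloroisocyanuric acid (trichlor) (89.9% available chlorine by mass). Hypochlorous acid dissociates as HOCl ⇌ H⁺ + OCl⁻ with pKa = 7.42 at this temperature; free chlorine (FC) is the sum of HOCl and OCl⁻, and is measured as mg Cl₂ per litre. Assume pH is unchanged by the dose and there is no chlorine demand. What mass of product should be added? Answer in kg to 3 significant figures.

2.89 kg

[OCl⁻]/[HOCl] = 10^(pH − pKa) = 10^(7.03 − 7.42) = 0.4074; fraction as HOCl = 1/(1 + 0.4074) = 0.7105.
Free chlorine required for 2.82 ppm HOCl: 2.82 / 0.7105 = 3.969 ppm.
FC to add: 3.969 − 0.5 = 3.469 mg/L as Cl₂.
Cl₂ equivalent: 3.469 mg/L × 748,000 L = 2595 g.
Product at 89.9% available Cl: 2595 / 0.899 = 2886 g.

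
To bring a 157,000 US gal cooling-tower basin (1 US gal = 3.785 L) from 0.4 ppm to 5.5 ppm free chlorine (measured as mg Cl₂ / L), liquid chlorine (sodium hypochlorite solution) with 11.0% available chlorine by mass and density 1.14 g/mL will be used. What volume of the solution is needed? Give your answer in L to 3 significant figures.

24.2 L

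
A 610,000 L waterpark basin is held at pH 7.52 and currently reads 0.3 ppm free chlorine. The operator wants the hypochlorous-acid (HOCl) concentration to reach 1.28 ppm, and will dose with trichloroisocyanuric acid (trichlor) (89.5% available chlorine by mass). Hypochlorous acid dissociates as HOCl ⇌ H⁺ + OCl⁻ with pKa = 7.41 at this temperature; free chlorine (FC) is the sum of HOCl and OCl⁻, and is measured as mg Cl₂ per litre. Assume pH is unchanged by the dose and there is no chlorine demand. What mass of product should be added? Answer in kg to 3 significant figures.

[OCl⁻]/[HOCl] = 10^(pH − pKa) = 10^(7.52 − 7.41) = 1.288; fraction as HOCl = 1/(1 + 1.288) = 0.437.
Free chlorine required for 1.28 ppm HOCl: 1.28 / 0.437 = 2.929 ppm.
FC to add: 2.929 − 0.3 = 2.629 mg/L as Cl₂.
Cl₂ equivalent: 2.629 mg/L × 610,000 L = 1604 g.
Product at 89.5% available Cl: 1604 / 0.895 = 1792 g.

1.79 kg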